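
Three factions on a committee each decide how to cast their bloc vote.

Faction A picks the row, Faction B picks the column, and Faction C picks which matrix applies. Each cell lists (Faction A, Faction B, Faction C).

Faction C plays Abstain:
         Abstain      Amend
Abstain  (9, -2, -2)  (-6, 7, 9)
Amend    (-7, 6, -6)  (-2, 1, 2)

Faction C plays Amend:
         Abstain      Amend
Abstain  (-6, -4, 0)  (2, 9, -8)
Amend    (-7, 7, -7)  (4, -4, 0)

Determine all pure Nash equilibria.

This game has no pure Nash equilibrium.

Check each profile: it is a Nash equilibrium iff no player can strictly gain by switching unilaterally.
(Abstain, Abstain, Abstain): Faction B can switch to Amend (-2 → 7). Not NE.
(Abstain, Abstain, Amend): Faction B can switch to Amend (-4 → 9). Not NE.
(Abstain, Amend, Abstain): Faction A can switch to Amend (-6 → -2). Not NE.
(Abstain, Amend, Amend): Faction A can switch to Amend (2 → 4). Not NE.
(Amend, Abstain, Abstain): Faction A can switch to Abstain (-7 → 9). Not NE.
(Amend, Abstain, Amend): Faction A can switch to Abstain (-7 → -6). Not NE.
(Amend, Amend, Abstain): Faction B can switch to Abstain (1 → 6). Not NE.
(Amend, Amend, Amend): Faction B can switch to Abstain (-4 → 7). Not NE.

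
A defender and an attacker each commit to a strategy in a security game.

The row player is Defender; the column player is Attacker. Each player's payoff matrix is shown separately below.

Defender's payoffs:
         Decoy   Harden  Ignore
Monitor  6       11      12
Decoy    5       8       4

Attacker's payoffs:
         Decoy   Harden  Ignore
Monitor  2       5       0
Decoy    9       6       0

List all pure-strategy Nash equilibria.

The unique pure-strategy Nash equilibrium is (Monitor, Harden).

For each player, find the best response to each opponent profile; mutual best responses are the pure NE.
Defender against Decoy: payoffs 6, 5 → best response Monitor.
Defender against Harden: payoffs 11, 8 → best response Monitor.
Defender against Ignore: payoffs 12, 4 → best response Monitor.
Attacker against Monitor: payoffs 2, 5, 0 → best response Harden.
Attacker against Decoy: payoffs 9, 6, 0 → best response Decoy.
Mutual best responses: (Monitor, Harden).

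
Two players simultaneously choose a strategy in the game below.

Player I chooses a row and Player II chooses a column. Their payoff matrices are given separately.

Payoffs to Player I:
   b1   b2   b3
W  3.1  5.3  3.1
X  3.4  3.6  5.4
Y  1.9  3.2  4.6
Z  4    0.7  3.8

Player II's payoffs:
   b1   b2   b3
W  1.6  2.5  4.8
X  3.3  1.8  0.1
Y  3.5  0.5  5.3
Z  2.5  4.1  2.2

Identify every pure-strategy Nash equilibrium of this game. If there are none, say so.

none

Mark each player's best response to every combination of opponents' strategies; a profile where every player is best-responding is a pure Nash equilibrium.
Player I against b1: payoffs 3.1, 3.4, 1.9, 4 → best response Z.
Player I against b2: payoffs 5.3, 3.6, 3.2, 0.7 → best response W.
Player I against b3: payoffs 3.1, 5.4, 4.6, 3.8 → best response X.
Player II against W: payoffs 1.6, 2.5, 4.8 → best response b3.
Player II against X: payoffs 3.3, 1.8, 0.1 → best response b1.
Player II against Y: payoffs 3.5, 0.5, 5.3 → best response b3.
Player II against Z: payoffs 2.5, 4.1, 2.2 → best response b2.
No profile is a mutual best response for all players.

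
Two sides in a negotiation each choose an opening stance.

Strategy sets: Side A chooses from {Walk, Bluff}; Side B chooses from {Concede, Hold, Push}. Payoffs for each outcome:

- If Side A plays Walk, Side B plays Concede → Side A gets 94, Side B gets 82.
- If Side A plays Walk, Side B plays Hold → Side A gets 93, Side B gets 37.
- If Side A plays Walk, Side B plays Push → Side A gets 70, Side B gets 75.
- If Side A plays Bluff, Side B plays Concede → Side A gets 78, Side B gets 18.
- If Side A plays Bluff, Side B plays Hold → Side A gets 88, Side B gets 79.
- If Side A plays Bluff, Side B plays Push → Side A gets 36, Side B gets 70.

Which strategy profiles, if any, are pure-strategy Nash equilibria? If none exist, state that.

The unique pure-strategy Nash equilibrium is (Walk, Concede).

Side A against Concede: payoffs 94, 78 → best response Walk.
Side A against Hold: payoffs 93, 88 → best response Walk.
Side A against Push: payoffs 70, 36 → best response Walk.
Side B against Walk: payoffs 82, 37, 75 → best response Concede.
Side B against Bluff: payoffs 18, 79, 70 → best response Hold.
Mutual best responses: (Walk, Concede).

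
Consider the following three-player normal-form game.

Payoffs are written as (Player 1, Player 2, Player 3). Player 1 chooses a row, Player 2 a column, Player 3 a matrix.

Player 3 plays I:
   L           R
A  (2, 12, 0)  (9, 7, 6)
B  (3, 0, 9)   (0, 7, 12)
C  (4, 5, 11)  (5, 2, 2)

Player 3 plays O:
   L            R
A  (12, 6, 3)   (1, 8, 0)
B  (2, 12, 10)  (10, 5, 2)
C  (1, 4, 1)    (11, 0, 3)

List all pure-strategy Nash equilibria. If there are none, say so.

For each strategy profile, look for a profitable unilateral deviation.
(A, L, I): Player 1 can switch to B (2 → 3). Not NE.
(A, L, O): Player 2 can switch to R (6 → 8). Not NE.
(A, R, I): Player 2 can switch to L (7 → 12). Not NE.
(A, R, O): Player 1 can switch to B (1 → 10). Not NE.
(B, L, I): Player 1 can switch to C (3 → 4). Not NE.
(B, L, O): Player 1 can switch to A (2 → 12). Not NE.
(B, R, I): Player 1 can switch to A (0 → 9). Not NE.
(B, R, O): Player 1 can switch to C (10 → 11). Not NE.
(C, L, I): Player 1 gets 4, best alternative 3; Player 2 gets 5, best alternative 2; Player 3 gets 11, best alternative 1. No profitable deviation — NE.
(C, L, O): Player 1 can switch to A (1 → 12). Not NE.
(C, R, I): Player 1 can switch to A (5 → 9). Not NE.
(The remaining 1 profile has a profitable deviation by the same check.)

Pure NE: (C, L, I)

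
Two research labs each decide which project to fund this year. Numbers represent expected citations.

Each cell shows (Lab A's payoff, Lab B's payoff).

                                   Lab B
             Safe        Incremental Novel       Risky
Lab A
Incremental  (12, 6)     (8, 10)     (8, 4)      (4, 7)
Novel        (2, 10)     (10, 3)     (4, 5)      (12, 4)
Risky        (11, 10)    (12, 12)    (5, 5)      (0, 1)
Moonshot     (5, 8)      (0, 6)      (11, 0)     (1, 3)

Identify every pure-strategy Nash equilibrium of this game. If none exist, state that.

Mark each player's best response to every combination of opponents' strategies; a profile where every player is best-responding is a pure Nash equilibrium.
Lab A against Safe: payoffs 12, 2, 11, 5 → best response Incremental.
Lab A against Incremental: payoffs 8, 10, 12, 0 → best response Risky.
Lab A against Novel: payoffs 8, 4, 5, 11 → best response Moonshot.
Lab A against Risky: payoffs 4, 12, 0, 1 → best response Novel.
Lab B against Incremental: payoffs 6, 10, 4, 7 → best response Incremental.
Lab B against Novel: payoffs 10, 3, 5, 4 → best response Safe.
Lab B against Risky: payoffs 10, 12, 5, 1 → best response Incremental.
Lab B against Moonshot: payoffs 8, 6, 0, 3 → best response Safe.
Mutual best responses: (Risky, Incremental).

(Risky, Incremental)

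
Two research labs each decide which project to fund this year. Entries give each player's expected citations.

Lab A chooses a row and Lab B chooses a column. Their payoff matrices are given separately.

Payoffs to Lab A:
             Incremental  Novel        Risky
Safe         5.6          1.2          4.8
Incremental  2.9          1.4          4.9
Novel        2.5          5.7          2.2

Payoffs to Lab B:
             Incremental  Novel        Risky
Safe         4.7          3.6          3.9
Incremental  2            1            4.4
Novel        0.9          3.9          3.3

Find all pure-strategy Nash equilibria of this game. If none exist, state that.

(Safe, Incremental) and (Incremental, Risky) and (Novel, Novel)

Lab A against Incremental: payoffs 5.6, 2.9, 2.5 → best response Safe.
Lab A against Novel: payoffs 1.2, 1.4, 5.7 → best response Novel.
Lab A against Risky: payoffs 4.8, 4.9, 2.2 → best response Incremental.
Lab B against Safe: payoffs 4.7, 3.6, 3.9 → best response Incremental.
Lab B against Incremental: payoffs 2, 1, 4.4 → best response Risky.
Lab B against Novel: payoffs 0.9, 3.9, 3.3 → best response Novel.
Mutual best responses: (Safe, Incremental); (Incremental, Risky); (Novel, Novel).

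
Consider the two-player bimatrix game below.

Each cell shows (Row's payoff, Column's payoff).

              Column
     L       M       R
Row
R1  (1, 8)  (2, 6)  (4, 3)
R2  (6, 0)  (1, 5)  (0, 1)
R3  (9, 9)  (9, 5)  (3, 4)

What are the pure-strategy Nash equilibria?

Row against L: payoffs 1, 6, 9 → best response R3.
Row against M: payoffs 2, 1, 9 → best response R3.
Row against R: payoffs 4, 0, 3 → best response R1.
Column against R1: payoffs 8, 6, 3 → best response L.
Column against R2: payoffs 0, 5, 1 → best response M.
Column against R3: payoffs 9, 5, 4 → best response L.
Mutual best responses: (R3, L).

The unique pure-strategy Nash equilibrium is (R3, L).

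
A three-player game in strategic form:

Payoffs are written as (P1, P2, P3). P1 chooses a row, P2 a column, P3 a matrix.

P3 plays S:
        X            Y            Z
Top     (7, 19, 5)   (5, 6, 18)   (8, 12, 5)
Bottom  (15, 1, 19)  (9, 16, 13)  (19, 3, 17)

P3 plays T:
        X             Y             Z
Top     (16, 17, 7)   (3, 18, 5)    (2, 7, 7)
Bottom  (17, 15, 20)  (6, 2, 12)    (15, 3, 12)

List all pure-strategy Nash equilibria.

Pure-strategy Nash equilibria: (Bottom, X, T) and (Bottom, Y, S)

(Top, X, S): P1 can switch to Bottom (7 → 15). Not NE.
(Top, X, T): P1 can switch to Bottom (16 → 17). Not NE.
(Top, Y, S): P1 can switch to Bottom (5 → 9). Not NE.
(Top, Y, T): P1 can switch to Bottom (3 → 6). Not NE.
(Top, Z, S): P1 can switch to Bottom (8 → 19). Not NE.
(Top, Z, T): P1 can switch to Bottom (2 → 15). Not NE.
(Bottom, X, S): P2 can switch to Y (1 → 16). Not NE.
(Bottom, X, T): P1 gets 17, best alternative 16; P2 gets 15, best alternative 3; P3 gets 20, best alternative 19. No profitable deviation — NE.
(Bottom, Y, S): P1 gets 9, best alternative 5; P2 gets 16, best alternative 3; P3 gets 13, best alternative 12. No profitable deviation — NE.
(Bottom, Y, T): P2 can switch to X (2 → 15). Not NE.
(Bottom, Z, S): P2 can switch to Y (3 → 16). Not NE.
(Bottom, Z, T): P2 can switch to X (3 → 15). Not NE.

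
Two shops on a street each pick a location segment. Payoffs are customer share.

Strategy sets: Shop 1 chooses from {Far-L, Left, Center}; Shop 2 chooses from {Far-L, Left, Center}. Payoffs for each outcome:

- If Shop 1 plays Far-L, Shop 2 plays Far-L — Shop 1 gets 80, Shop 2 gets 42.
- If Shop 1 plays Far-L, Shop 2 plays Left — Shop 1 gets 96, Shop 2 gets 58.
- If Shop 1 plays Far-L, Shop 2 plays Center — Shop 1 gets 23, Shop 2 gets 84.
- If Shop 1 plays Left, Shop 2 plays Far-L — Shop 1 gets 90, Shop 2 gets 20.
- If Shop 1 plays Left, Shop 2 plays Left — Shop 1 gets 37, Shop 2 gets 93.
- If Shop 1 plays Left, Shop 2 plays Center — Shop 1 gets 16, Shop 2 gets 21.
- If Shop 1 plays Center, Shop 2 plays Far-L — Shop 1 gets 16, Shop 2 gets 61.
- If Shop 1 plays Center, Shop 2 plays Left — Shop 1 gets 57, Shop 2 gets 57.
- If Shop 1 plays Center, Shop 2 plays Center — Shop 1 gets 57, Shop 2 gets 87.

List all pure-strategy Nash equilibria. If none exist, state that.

(Center, Center)

For each player, find the best response to each opponent profile; mutual best responses are the pure NE.
Shop 1 against Far-L: payoffs 80, 90, 16 → best response Left.
Shop 1 against Left: payoffs 96, 37, 57 → best response Far-L.
Shop 1 against Center: payoffs 23, 16, 57 → best response Center.
Shop 2 against Far-L: payoffs 42, 58, 84 → best response Center.
Shop 2 against Left: payoffs 20, 93, 21 → best response Left.
Shop 2 against Center: payoffs 61, 57, 87 → best response Center.
Mutual best responses: (Center, Center).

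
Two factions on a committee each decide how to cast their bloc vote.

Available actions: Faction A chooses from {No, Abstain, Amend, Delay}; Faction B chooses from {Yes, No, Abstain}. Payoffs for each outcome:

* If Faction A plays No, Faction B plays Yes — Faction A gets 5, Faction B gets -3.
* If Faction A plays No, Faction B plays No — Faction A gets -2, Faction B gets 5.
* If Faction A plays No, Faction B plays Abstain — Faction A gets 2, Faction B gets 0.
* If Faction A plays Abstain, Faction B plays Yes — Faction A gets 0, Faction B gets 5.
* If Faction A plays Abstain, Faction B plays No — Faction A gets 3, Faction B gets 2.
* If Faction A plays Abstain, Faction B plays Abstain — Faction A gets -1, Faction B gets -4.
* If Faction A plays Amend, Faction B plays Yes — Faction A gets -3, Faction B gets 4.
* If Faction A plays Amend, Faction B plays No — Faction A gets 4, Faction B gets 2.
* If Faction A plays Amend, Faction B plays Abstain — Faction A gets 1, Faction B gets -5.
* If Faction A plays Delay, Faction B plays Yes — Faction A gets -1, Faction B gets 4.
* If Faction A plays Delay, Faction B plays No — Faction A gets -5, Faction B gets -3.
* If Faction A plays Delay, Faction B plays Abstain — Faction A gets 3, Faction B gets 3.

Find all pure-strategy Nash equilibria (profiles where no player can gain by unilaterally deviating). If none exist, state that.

No pure-strategy Nash equilibrium.

(No, Yes): Faction B can switch to No (-3 → 5). Not NE.
(No, No): Faction A can switch to Abstain (-2 → 3). Not NE.
(No, Abstain): Faction A can switch to Delay (2 → 3). Not NE.
(Abstain, Yes): Faction A can switch to No (0 → 5). Not NE.
(Abstain, No): Faction A can switch to Amend (3 → 4). Not NE.
(Abstain, Abstain): Faction A can switch to No (-1 → 2). Not NE.
(Amend, Yes): Faction A can switch to No (-3 → 5). Not NE.
(Amend, No): Faction B can switch to Yes (2 → 4). Not NE.
(The remaining 4 profiles each have a profitable deviation by the same check.)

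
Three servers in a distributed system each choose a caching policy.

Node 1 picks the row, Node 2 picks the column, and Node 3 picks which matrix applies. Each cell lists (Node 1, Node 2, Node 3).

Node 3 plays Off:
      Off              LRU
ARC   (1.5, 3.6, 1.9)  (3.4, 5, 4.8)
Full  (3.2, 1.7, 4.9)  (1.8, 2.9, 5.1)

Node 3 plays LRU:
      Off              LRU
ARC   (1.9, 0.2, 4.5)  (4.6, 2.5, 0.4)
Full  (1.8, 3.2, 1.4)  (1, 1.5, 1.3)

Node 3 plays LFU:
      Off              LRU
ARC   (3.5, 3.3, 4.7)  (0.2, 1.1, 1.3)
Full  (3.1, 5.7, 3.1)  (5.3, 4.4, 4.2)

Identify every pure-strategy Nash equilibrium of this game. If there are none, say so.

Node 1 against (Off, Off): payoffs 1.5, 3.2 → best response Full.
Node 1 against (Off, LRU): payoffs 1.9, 1.8 → best response ARC.
Node 1 against (Off, LFU): payoffs 3.5, 3.1 → best response ARC.
Node 1 against (LRU, Off): payoffs 3.4, 1.8 → best response ARC.
Node 1 against (LRU, LRU): payoffs 4.6, 1 → best response ARC.
Node 1 against (LRU, LFU): payoffs 0.2, 5.3 → best response Full.
Node 2 against (ARC, Off): payoffs 3.6, 5 → best response LRU.
Node 2 against (ARC, LRU): payoffs 0.2, 2.5 → best response LRU.
Node 2 against (ARC, LFU): payoffs 3.3, 1.1 → best response Off.
Node 2 against (Full, Off): payoffs 1.7, 2.9 → best response LRU.
Node 2 against (Full, LRU): payoffs 3.2, 1.5 → best response Off.
Node 2 against (Full, LFU): payoffs 5.7, 4.4 → best response Off.
Node 3 against (ARC, Off): payoffs 1.9, 4.5, 4.7 → best response LFU.
Node 3 against (ARC, LRU): payoffs 4.8, 0.4, 1.3 → best response Off.
Node 3 against (Full, Off): payoffs 4.9, 1.4, 3.1 → best response Off.
Node 3 against (Full, LRU): payoffs 5.1, 1.3, 4.2 → best response Off.
Mutual best responses: (ARC, Off, LFU); (ARC, LRU, Off).

Pure-strategy Nash equilibria: (ARC, Off, LFU); (ARC, LRU, Off)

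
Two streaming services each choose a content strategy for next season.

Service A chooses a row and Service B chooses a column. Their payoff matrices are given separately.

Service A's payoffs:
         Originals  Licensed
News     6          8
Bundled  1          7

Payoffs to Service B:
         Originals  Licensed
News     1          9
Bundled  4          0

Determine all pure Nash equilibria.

The unique pure-strategy Nash equilibrium is (News, Licensed).

(News, Originals): Service B can switch to Licensed (1 → 9). Not NE.
(News, Licensed): Service A gets 8, best alternative 7; Service B gets 9, best alternative 1. No profitable deviation — NE.
(Bundled, Originals): Service A can switch to News (1 → 6). Not NE.
(Bundled, Licensed): Service A can switch to News (7 → 8). Not NE.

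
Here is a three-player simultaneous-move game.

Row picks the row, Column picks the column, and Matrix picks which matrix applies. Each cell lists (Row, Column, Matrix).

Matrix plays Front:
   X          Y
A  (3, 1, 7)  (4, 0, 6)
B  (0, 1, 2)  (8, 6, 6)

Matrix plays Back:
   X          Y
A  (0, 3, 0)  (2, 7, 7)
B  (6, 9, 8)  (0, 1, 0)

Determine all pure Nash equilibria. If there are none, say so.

(A, X, Front): Row gets 3, best alternative 0; Column gets 1, best alternative 0; Matrix gets 7, best alternative 0. No profitable deviation — NE.
(A, X, Back): Row can switch to B (0 → 6). Not NE.
(A, Y, Front): Row can switch to B (4 → 8). Not NE.
(A, Y, Back): Row gets 2, best alternative 0; Column gets 7, best alternative 3; Matrix gets 7, best alternative 6. No profitable deviation — NE.
(B, X, Front): Row can switch to A (0 → 3). Not NE.
(B, X, Back): Row gets 6, best alternative 0; Column gets 9, best alternative 1; Matrix gets 8, best alternative 2. No profitable deviation — NE.
(B, Y, Front): Row gets 8, best alternative 4; Column gets 6, best alternative 1; Matrix gets 6, best alternative 0. No profitable deviation — NE.
(B, Y, Back): Row can switch to A (0 → 2). Not NE.

The pure Nash equilibria are (A, X, Front) and (A, Y, Back) and (B, X, Back) and (B, Y, Front).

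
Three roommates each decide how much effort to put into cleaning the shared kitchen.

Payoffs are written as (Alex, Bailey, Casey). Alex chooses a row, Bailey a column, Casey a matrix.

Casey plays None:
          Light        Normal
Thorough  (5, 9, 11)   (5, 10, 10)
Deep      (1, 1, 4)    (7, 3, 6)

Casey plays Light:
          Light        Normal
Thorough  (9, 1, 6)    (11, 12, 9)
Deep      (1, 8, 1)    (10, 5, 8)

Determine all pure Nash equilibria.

Mark each player's best response to every combination of opponents' strategies; a profile where every player is best-responding is a pure Nash equilibrium.
Alex against (Light, None): payoffs 5, 1 → best response Thorough.
Alex against (Light, Light): payoffs 9, 1 → best response Thorough.
Alex against (Normal, None): payoffs 5, 7 → best response Deep.
Alex against (Normal, Light): payoffs 11, 10 → best response Thorough.
Bailey against (Thorough, None): payoffs 9, 10 → best response Normal.
Bailey against (Thorough, Light): payoffs 1, 12 → best response Normal.
Bailey against (Deep, None): payoffs 1, 3 → best response Normal.
Bailey against (Deep, Light): payoffs 8, 5 → best response Light.
Casey against (Thorough, Light): payoffs 11, 6 → best response None.
Casey against (Thorough, Normal): payoffs 10, 9 → best response None.
Casey against (Deep, Light): payoffs 4, 1 → best response None.
Casey against (Deep, Normal): payoffs 6, 8 → best response Light.
No profile is a mutual best response for all players.

No pure-strategy Nash equilibrium.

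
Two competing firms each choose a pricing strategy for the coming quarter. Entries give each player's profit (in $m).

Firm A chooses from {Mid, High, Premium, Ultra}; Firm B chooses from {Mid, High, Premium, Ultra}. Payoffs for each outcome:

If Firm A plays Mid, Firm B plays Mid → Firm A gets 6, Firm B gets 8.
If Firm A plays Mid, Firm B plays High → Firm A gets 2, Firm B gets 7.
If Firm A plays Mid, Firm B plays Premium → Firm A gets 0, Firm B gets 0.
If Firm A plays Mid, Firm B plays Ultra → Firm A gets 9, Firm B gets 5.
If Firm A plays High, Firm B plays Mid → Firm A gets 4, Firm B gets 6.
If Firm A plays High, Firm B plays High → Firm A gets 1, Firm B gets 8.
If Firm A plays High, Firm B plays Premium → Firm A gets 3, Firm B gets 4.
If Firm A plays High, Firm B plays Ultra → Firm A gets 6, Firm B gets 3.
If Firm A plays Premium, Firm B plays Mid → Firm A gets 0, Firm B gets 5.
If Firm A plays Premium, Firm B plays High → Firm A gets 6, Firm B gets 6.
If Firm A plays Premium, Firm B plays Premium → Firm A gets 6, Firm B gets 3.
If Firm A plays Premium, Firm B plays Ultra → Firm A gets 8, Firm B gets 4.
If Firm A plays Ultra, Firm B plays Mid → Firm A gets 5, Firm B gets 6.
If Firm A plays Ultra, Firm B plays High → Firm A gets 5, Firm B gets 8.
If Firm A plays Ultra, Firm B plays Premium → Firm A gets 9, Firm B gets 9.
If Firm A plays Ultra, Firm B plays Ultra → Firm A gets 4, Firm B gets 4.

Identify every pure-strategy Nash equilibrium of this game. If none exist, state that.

(Mid, Mid) and (Premium, High) and (Ultra, Premium)

(Mid, Mid): Firm A gets 6, best alternative 5; Firm B gets 8, best alternative 7. No profitable deviation — NE.
(Mid, High): Firm A can switch to Premium (2 → 6). Not NE.
(Mid, Premium): Firm A can switch to High (0 → 3). Not NE.
(Mid, Ultra): Firm B can switch to Mid (5 → 8). Not NE.
(High, Mid): Firm A can switch to Mid (4 → 6). Not NE.
(High, High): Firm A can switch to Mid (1 → 2). Not NE.
(High, Premium): Firm A can switch to Premium (3 → 6). Not NE.
(High, Ultra): Firm A can switch to Mid (6 → 9). Not NE.
(Premium, Mid): Firm A can switch to Mid (0 → 6). Not NE.
(Premium, High): Firm A gets 6, best alternative 5; Firm B gets 6, best alternative 5. No profitable deviation — NE.
(Premium, Premium): Firm A can switch to Ultra (6 → 9). Not NE.
(Premium, Ultra): Firm A can switch to Mid (8 → 9). Not NE.
(Ultra, Mid): Firm A can switch to Mid (5 → 6). Not NE.
(Ultra, High): Firm A can switch to Premium (5 → 6). Not NE.
(Ultra, Premium): Firm A gets 9, best alternative 6; Firm B gets 9, best alternative 8. No profitable deviation — NE.
(The remaining 1 profile has a profitable deviation by the same check.)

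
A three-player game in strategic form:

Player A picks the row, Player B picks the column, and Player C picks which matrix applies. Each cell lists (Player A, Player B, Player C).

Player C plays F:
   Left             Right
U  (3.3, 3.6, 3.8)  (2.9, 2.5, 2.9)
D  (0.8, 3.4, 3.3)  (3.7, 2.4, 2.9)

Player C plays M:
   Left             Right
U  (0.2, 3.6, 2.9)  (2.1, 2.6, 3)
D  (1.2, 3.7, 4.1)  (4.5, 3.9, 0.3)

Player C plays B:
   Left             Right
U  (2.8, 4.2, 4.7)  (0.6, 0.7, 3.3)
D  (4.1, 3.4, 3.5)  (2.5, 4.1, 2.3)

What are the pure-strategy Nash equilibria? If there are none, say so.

There is no pure-strategy Nash equilibrium.

(U, Left, F): Player C can switch to B (3.8 → 4.7). Not NE.
(U, Left, M): Player A can switch to D (0.2 → 1.2). Not NE.
(U, Left, B): Player A can switch to D (2.8 → 4.1). Not NE.
(U, Right, F): Player A can switch to D (2.9 → 3.7). Not NE.
(U, Right, M): Player A can switch to D (2.1 → 4.5). Not NE.
(U, Right, B): Player A can switch to D (0.6 → 2.5). Not NE.
(D, Left, F): Player A can switch to U (0.8 → 3.3). Not NE.
(D, Left, M): Player B can switch to Right (3.7 → 3.9). Not NE.
(D, Left, B): Player B can switch to Right (3.4 → 4.1). Not NE.
(D, Right, F): Player B can switch to Left (2.4 → 3.4). Not NE.
(The remaining 2 profiles each have a profitable deviation by the same check.)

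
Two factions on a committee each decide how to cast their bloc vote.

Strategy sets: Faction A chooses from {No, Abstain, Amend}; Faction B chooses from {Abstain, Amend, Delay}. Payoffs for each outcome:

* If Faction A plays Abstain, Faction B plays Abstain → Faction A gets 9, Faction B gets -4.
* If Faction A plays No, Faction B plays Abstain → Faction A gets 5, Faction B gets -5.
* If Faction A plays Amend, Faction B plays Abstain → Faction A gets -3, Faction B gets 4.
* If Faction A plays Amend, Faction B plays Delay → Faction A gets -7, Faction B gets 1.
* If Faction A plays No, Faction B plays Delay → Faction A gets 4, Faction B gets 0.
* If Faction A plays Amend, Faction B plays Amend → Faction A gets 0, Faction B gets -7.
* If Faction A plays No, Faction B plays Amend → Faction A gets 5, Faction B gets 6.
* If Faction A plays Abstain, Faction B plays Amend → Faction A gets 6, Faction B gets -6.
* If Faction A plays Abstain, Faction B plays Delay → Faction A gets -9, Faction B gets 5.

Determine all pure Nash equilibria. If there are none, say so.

Check each profile: it is a Nash equilibrium iff no player can strictly gain by switching unilaterally.
(No, Abstain): Faction A can switch to Abstain (5 → 9). Not NE.
(No, Amend): Faction A can switch to Abstain (5 → 6). Not NE.
(No, Delay): Faction B can switch to Amend (0 → 6). Not NE.
(Abstain, Abstain): Faction B can switch to Delay (-4 → 5). Not NE.
(Abstain, Amend): Faction B can switch to Abstain (-6 → -4). Not NE.
(Abstain, Delay): Faction A can switch to No (-9 → 4). Not NE.
(Amend, Abstain): Faction A can switch to No (-3 → 5). Not NE.
(Amend, Amend): Faction A can switch to No (0 → 5). Not NE.
(Amend, Delay): Faction A can switch to No (-7 → 4). Not NE.

No pure-strategy Nash equilibrium.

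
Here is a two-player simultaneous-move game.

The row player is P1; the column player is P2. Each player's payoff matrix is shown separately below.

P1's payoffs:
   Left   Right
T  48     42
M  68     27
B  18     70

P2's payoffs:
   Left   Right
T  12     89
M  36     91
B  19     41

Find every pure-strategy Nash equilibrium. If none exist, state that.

(B, Right)

For each strategy profile, look for a profitable unilateral deviation.
(T, Left): P1 can switch to M (48 → 68). Not NE.
(T, Right): P1 can switch to B (42 → 70). Not NE.
(M, Left): P2 can switch to Right (36 → 91). Not NE.
(M, Right): P1 can switch to T (27 → 42). Not NE.
(B, Left): P1 can switch to T (18 → 48). Not NE.
(B, Right): P1 gets 70, best alternative 42; P2 gets 41, best alternative 19. No profitable deviation — NE.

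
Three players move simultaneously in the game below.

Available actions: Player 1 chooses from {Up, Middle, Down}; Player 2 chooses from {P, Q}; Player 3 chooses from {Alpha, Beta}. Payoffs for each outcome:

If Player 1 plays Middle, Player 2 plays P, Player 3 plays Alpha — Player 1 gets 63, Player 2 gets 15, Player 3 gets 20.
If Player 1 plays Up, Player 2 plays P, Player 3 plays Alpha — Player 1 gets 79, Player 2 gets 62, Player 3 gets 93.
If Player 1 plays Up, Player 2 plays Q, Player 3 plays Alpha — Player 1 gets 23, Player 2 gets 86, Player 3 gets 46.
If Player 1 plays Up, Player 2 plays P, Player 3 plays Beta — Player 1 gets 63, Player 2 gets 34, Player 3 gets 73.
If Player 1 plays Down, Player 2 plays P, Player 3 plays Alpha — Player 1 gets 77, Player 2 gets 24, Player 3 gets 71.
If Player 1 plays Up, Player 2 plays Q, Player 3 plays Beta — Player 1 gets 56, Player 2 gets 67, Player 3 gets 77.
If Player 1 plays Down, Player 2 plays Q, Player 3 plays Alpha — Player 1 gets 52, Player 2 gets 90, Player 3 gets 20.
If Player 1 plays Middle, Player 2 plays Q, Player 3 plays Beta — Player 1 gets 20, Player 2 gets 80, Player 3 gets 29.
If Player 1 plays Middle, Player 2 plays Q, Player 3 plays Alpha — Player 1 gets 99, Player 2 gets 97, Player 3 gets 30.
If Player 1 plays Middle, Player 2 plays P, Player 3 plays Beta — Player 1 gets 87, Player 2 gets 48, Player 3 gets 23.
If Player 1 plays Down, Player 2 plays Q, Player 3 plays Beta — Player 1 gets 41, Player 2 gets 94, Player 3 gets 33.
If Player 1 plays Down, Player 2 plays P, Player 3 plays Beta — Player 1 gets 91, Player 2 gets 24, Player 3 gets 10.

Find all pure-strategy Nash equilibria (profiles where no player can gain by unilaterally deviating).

Pure-strategy Nash equilibria: (Up, Q, Beta), (Middle, Q, Alpha)

Check each profile: it is a Nash equilibrium iff no player can strictly gain by switching unilaterally.
(Up, P, Alpha): Player 2 can switch to Q (62 → 86). Not NE.
(Up, P, Beta): Player 1 can switch to Middle (63 → 87). Not NE.
(Up, Q, Alpha): Player 1 can switch to Middle (23 → 99). Not NE.
(Up, Q, Beta): Player 1 gets 56, best alternative 41; Player 2 gets 67, best alternative 34; Player 3 gets 77, best alternative 46. No profitable deviation — NE.
(Middle, P, Alpha): Player 1 can switch to Up (63 → 79). Not NE.
(Middle, P, Beta): Player 1 can switch to Down (87 → 91). Not NE.
(Middle, Q, Alpha): Player 1 gets 99, best alternative 52; Player 2 gets 97, best alternative 15; Player 3 gets 30, best alternative 29. No profitable deviation — NE.
(Middle, Q, Beta): Player 1 can switch to Up (20 → 56). Not NE.
(Down, P, Alpha): Player 1 can switch to Up (77 → 79). Not NE.
(Down, P, Beta): Player 2 can switch to Q (24 → 94). Not NE.
(Down, Q, Alpha): Player 1 can switch to Middle (52 → 99). Not NE.
(Down, Q, Beta): Player 1 can switch to Up (41 → 56). Not NE.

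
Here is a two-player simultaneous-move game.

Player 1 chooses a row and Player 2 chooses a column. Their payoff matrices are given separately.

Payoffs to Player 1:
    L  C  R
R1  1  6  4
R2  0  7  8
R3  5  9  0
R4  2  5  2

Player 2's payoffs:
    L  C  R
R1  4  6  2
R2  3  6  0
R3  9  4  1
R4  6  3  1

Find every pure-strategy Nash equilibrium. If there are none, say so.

The unique pure-strategy Nash equilibrium is (R3, L).

For each player, find the best response to each opponent profile; mutual best responses are the pure NE.
Player 1 against L: payoffs 1, 0, 5, 2 → best response R3.
Player 1 against C: payoffs 6, 7, 9, 5 → best response R3.
Player 1 against R: payoffs 4, 8, 0, 2 → best response R2.
Player 2 against R1: payoffs 4, 6, 2 → best response C.
Player 2 against R2: payoffs 3, 6, 0 → best response C.
Player 2 against R3: payoffs 9, 4, 1 → best response L.
Player 2 against R4: payoffs 6, 3, 1 → best response L.
Mutual best responses: (R3, L).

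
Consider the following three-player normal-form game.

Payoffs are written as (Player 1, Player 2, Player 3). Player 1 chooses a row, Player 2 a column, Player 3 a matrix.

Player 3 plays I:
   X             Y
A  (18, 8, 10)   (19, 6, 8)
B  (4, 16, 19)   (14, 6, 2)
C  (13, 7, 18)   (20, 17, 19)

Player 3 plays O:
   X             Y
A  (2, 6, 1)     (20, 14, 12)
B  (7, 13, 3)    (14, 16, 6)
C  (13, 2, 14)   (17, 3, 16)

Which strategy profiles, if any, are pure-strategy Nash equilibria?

(A, X, I): Player 1 gets 18, best alternative 13; Player 2 gets 8, best alternative 6; Player 3 gets 10, best alternative 1. No profitable deviation — NE.
(A, X, O): Player 1 can switch to B (2 → 7). Not NE.
(A, Y, I): Player 1 can switch to C (19 → 20). Not NE.
(A, Y, O): Player 1 gets 20, best alternative 17; Player 2 gets 14, best alternative 6; Player 3 gets 12, best alternative 8. No profitable deviation — NE.
(B, X, I): Player 1 can switch to A (4 → 18). Not NE.
(B, X, O): Player 1 can switch to C (7 → 13). Not NE.
(B, Y, I): Player 1 can switch to A (14 → 19). Not NE.
(B, Y, O): Player 1 can switch to A (14 → 20). Not NE.
(C, X, I): Player 1 can switch to A (13 → 18). Not NE.
(C, X, O): Player 2 can switch to Y (2 → 3). Not NE.
(C, Y, I): Player 1 gets 20, best alternative 19; Player 2 gets 17, best alternative 7; Player 3 gets 19, best alternative 16. No profitable deviation — NE.
(The remaining 1 profile has a profitable deviation by the same check.)

Pure-strategy Nash equilibria: (A, X, I), (A, Y, O), (C, Y, I)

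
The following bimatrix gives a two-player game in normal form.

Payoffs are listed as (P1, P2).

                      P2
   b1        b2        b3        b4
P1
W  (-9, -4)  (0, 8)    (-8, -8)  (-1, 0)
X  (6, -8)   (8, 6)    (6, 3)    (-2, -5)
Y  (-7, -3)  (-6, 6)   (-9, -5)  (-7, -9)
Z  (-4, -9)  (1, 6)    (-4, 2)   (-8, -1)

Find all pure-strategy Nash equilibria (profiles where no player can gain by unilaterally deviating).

For each player, find the best response to each opponent profile; mutual best responses are the pure NE.
P1 against b1: payoffs -9, 6, -7, -4 → best response X.
P1 against b2: payoffs 0, 8, -6, 1 → best response X.
P1 against b3: payoffs -8, 6, -9, -4 → best response X.
P1 against b4: payoffs -1, -2, -7, -8 → best response W.
P2 against W: payoffs -4, 8, -8, 0 → best response b2.
P2 against X: payoffs -8, 6, 3, -5 → best response b2.
P2 against Y: payoffs -3, 6, -5, -9 → best response b2.
P2 against Z: payoffs -9, 6, 2, -1 → best response b2.
Mutual best responses: (X, b2).

(X, b2)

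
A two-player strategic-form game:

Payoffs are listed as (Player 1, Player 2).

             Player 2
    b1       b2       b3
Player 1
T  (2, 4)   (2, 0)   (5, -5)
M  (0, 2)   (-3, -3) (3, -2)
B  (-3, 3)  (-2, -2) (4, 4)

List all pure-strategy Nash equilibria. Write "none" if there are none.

Mark each player's best response to every combination of opponents' strategies; a profile where every player is best-responding is a pure Nash equilibrium.
Player 1 against b1: payoffs 2, 0, -3 → best response T.
Player 1 against b2: payoffs 2, -3, -2 → best response T.
Player 1 against b3: payoffs 5, 3, 4 → best response T.
Player 2 against T: payoffs 4, 0, -5 → best response b1.
Player 2 against M: payoffs 2, -3, -2 → best response b1.
Player 2 against B: payoffs 3, -2, 4 → best response b3.
Mutual best responses: (T, b1).

(T, b1)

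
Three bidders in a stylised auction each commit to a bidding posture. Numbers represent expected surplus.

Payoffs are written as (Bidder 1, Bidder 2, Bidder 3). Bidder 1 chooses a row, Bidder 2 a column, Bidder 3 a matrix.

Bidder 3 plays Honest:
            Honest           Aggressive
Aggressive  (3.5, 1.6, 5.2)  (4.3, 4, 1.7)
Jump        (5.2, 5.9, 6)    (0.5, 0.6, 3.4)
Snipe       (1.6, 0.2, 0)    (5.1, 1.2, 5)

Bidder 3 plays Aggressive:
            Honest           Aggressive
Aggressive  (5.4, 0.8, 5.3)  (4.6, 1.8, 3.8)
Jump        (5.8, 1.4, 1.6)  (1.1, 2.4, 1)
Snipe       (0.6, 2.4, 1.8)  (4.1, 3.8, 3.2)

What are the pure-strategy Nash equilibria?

For each strategy profile, look for a profitable unilateral deviation.
(Aggressive, Honest, Honest): Bidder 1 can switch to Jump (3.5 → 5.2). Not NE.
(Aggressive, Honest, Aggressive): Bidder 1 can switch to Jump (5.4 → 5.8). Not NE.
(Aggressive, Aggressive, Honest): Bidder 1 can switch to Snipe (4.3 → 5.1). Not NE.
(Aggressive, Aggressive, Aggressive): Bidder 1 gets 4.6, best alternative 4.1; Bidder 2 gets 1.8, best alternative 0.8; Bidder 3 gets 3.8, best alternative 1.7. No profitable deviation — NE.
(Jump, Honest, Honest): Bidder 1 gets 5.2, best alternative 3.5; Bidder 2 gets 5.9, best alternative 0.6; Bidder 3 gets 6, best alternative 1.6. No profitable deviation — NE.
(Jump, Honest, Aggressive): Bidder 2 can switch to Aggressive (1.4 → 2.4). Not NE.
(Jump, Aggressive, Honest): Bidder 1 can switch to Aggressive (0.5 → 4.3). Not NE.
(Jump, Aggressive, Aggressive): Bidder 1 can switch to Aggressive (1.1 → 4.6). Not NE.
(Snipe, Honest, Honest): Bidder 1 can switch to Aggressive (1.6 → 3.5). Not NE.
(Snipe, Honest, Aggressive): Bidder 1 can switch to Aggressive (0.6 → 5.4). Not NE.
(Snipe, Aggressive, Honest): Bidder 1 gets 5.1, best alternative 4.3; Bidder 2 gets 1.2, best alternative 0.2; Bidder 3 gets 5, best alternative 3.2. No profitable deviation — NE.
(The remaining 1 profile has a profitable deviation by the same check.)

(Aggressive, Aggressive, Aggressive), (Jump, Honest, Honest), (Snipe, Aggressive, Honest)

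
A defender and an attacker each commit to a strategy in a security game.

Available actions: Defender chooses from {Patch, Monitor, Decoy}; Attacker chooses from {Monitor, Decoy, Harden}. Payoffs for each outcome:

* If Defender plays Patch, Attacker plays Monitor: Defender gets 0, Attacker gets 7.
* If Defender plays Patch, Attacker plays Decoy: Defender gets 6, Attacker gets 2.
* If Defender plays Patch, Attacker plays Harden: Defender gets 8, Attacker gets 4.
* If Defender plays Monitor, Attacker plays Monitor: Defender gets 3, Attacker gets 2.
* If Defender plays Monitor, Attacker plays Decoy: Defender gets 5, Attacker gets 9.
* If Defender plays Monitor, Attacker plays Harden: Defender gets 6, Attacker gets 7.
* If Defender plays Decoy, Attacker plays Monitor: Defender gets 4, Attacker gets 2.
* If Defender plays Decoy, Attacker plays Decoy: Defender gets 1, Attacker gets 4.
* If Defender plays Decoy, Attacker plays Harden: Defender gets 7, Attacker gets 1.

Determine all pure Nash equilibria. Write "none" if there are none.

There is no pure-strategy Nash equilibrium.

For each player, find the best response to each opponent profile; mutual best responses are the pure NE.
Defender against Monitor: payoffs 0, 3, 4 → best response Decoy.
Defender against Decoy: payoffs 6, 5, 1 → best response Patch.
Defender against Harden: payoffs 8, 6, 7 → best response Patch.
Attacker against Patch: payoffs 7, 2, 4 → best response Monitor.
Attacker against Monitor: payoffs 2, 9, 7 → best response Decoy.
Attacker against Decoy: payoffs 2, 4, 1 → best response Decoy.
No profile is a mutual best response for all players.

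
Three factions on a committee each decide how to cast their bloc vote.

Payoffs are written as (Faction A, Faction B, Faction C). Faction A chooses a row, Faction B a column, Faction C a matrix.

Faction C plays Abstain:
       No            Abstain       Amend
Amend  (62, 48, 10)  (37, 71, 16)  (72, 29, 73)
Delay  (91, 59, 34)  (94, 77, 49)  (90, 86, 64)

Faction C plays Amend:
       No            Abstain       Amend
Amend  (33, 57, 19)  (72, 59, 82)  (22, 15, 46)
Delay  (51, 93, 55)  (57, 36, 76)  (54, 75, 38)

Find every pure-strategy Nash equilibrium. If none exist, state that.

The pure Nash equilibria are (Amend, Abstain, Amend), (Delay, No, Amend), (Delay, Amend, Abstain).

For each strategy profile, look for a profitable unilateral deviation.
(Amend, No, Abstain): Faction A can switch to Delay (62 → 91). Not NE.
(Amend, No, Amend): Faction A can switch to Delay (33 → 51). Not NE.
(Amend, Abstain, Abstain): Faction A can switch to Delay (37 → 94). Not NE.
(Amend, Abstain, Amend): Faction A gets 72, best alternative 57; Faction B gets 59, best alternative 57; Faction C gets 82, best alternative 16. No profitable deviation — NE.
(Amend, Amend, Abstain): Faction A can switch to Delay (72 → 90). Not NE.
(Amend, Amend, Amend): Faction A can switch to Delay (22 → 54). Not NE.
(Delay, No, Abstain): Faction B can switch to Abstain (59 → 77). Not NE.
(Delay, No, Amend): Faction A gets 51, best alternative 33; Faction B gets 93, best alternative 75; Faction C gets 55, best alternative 34. No profitable deviation — NE.
(Delay, Amend, Abstain): Faction A gets 90, best alternative 72; Faction B gets 86, best alternative 77; Faction C gets 64, best alternative 38. No profitable deviation — NE.
(The remaining 3 profiles each have a profitable deviation by the same check.)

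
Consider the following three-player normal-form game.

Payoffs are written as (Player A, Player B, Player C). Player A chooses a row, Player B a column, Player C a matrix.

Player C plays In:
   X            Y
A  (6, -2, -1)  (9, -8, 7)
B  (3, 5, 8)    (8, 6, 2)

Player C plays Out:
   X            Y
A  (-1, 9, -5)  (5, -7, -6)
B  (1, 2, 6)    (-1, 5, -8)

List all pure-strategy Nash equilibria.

Player A against (X, In): payoffs 6, 3 → best response A.
Player A against (X, Out): payoffs -1, 1 → best response B.
Player A against (Y, In): payoffs 9, 8 → best response A.
Player A against (Y, Out): payoffs 5, -1 → best response A.
Player B against (A, In): payoffs -2, -8 → best response X.
Player B against (A, Out): payoffs 9, -7 → best response X.
Player B against (B, In): payoffs 5, 6 → best response Y.
Player B against (B, Out): payoffs 2, 5 → best response Y.
Player C against (A, X): payoffs -1, -5 → best response In.
Player C against (A, Y): payoffs 7, -6 → best response In.
Player C against (B, X): payoffs 8, 6 → best response In.
Player C against (B, Y): payoffs 2, -8 → best response In.
Mutual best responses: (A, X, In).

(A, X, In)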